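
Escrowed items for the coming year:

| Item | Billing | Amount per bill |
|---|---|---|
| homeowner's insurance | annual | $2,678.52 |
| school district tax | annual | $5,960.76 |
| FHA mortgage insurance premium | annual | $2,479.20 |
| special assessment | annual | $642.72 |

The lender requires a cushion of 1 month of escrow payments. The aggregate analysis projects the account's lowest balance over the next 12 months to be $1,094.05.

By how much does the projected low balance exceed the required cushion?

$113.95

Homeowner's insurance — $2,678.52
School district tax — $5,960.76
FHA mortgage insurance premium — $2,479.20
Special assessment — $642.72
Combined annual = $11,761.20
Monthly escrow = $11,761.20 / 12 = $980.10
Required cushion = 1 × $980.10 = $980.10
Surplus = $1,094.05 − $980.10 = $113.95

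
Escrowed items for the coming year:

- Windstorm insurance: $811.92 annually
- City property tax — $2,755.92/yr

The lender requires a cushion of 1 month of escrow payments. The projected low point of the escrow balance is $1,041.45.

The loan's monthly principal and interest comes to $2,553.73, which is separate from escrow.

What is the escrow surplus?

$744.13

Windstorm insurance = $811.92 annually
City property tax = $2,755.92 annually
Annual escrow total = $3,567.84
Monthly escrow = $3,567.84 / 12 = $297.32
Cushion = 1 × $297.32 = $297.32
Excess over cushion: $1,041.45 − $297.32 = $744.13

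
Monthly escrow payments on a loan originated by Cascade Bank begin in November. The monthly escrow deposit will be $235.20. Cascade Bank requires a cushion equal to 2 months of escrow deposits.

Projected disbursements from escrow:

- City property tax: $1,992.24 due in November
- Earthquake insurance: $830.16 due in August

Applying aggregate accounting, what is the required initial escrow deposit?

Cushion = 2 × $235.20 = $470.40
Trial balance (start $0, +$235.20 each month, − disbursements):
  Nov: +$235.20 − $1,992.24 → -$1,757.04
  Dec: +$235.20 → -$1,521.84
  Jan: +$235.20 → -$1,286.64
  Feb: +$235.20 → -$1,051.44
  Mar: +$235.20 → -$816.24
  Apr: +$235.20 → -$581.04
  May: +$235.20 → -$345.84
  Jun: +$235.20 → -$110.64
  Jul: +$235.20 → $124.56
  Aug: +$235.20 − $830.16 → -$470.40
  Sep: +$235.20 → -$235.20
  Oct: +$235.20 → $0.00
Lowest trial balance = -$1,757.04 (Nov)
Initial deposit = cushion − low point = $470.40 − (-$1,757.04) = $2,227.44

$2,227.44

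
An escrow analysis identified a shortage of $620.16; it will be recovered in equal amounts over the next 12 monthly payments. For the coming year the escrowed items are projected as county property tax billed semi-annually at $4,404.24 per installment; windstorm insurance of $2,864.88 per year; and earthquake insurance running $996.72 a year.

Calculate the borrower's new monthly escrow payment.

$1,107.52

County property tax — $4,404.24 × 2 = $8,808.48 annually
Windstorm insurance — $2,864.88 annually
Earthquake insurance — $996.72 annually
Total per year = $8,808.48 + $2,864.88 + $996.72 = $12,670.08
Monthly = $12,670.08 ÷ 12 = $1,055.84
Shortage per month = $620.16 / 12 = $51.68
New monthly escrow = $1,055.84 + $51.68 = $1,107.52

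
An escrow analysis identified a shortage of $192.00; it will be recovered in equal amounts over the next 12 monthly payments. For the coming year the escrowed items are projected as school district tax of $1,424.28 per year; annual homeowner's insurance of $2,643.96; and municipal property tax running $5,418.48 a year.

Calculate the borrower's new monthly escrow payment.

School district tax — $1,424.28 annually
Homeowner's insurance — $2,643.96 annually
Municipal property tax — $5,418.48 annually
Combined annual = $9,486.72
Monthly escrow = $9,486.72 ÷ 12 = $790.56
Monthly shortage recovery: $192.00 ÷ 12 = $16.00
New monthly escrow = $790.56 + $16.00 = $806.56

$806.56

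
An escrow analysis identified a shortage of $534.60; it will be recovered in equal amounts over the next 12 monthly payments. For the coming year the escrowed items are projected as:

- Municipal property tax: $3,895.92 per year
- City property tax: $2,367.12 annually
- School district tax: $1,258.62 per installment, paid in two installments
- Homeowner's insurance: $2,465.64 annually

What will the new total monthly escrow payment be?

$981.71

Municipal property tax = $3,895.92 annually
City property tax = $2,367.12 annually
School district tax = $1,258.62 × 2 = $2,517.24 annually
Homeowner's insurance = $2,465.64 annually
Annual escrow total = $3,895.92 + $2,367.12 + $2,517.24 + $2,465.64 = $11,245.92
Per month = $11,245.92 ÷ 12 = $937.16
Shortage per month = $534.60 / 12 = $44.55
Adjusted monthly = $937.16 + $44.55 = $981.71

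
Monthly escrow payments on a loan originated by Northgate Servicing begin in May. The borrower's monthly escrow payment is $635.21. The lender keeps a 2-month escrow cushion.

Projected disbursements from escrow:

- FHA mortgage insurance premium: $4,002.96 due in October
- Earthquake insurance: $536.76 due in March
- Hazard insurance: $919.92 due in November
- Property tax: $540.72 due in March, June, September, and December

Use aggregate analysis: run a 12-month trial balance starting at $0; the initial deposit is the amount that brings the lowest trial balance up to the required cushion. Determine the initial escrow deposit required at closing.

Cushion = 2 × $635.21 = $1,270.42
Trial balance (start $0, +$635.21 each month, − disbursements):
  May: +$635.21 → $635.21
  Jun: +$635.21 − $540.72 → $729.70
  Jul: +$635.21 → $1,364.91
  Aug: +$635.21 → $2,000.12
  Sep: +$635.21 − $540.72 → $2,094.61
  Oct: +$635.21 − $4,002.96 → -$1,273.14
  Nov: +$635.21 − $919.92 → -$1,557.85
  Dec: +$635.21 − $540.72 → -$1,463.36
  Jan: +$635.21 → -$828.15
  Feb: +$635.21 → -$192.94
  Mar: +$635.21 − $1,077.48 → -$635.21
  Apr: +$635.21 → $0.00
Lowest trial balance = -$1,557.85 (Nov)
Initial deposit = cushion − low point = $1,270.42 − (-$1,557.85) = $2,828.27

$2,828.27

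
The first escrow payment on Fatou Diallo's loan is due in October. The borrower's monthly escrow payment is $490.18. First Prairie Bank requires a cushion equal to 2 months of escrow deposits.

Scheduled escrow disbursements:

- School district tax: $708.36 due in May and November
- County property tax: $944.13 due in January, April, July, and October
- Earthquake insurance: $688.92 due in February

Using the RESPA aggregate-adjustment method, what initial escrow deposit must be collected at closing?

$1,996.95

Cushion = 2 × $490.18 = $980.36
Trial balance (start $0, +$490.18 each month, − disbursements):
  Oct: +$490.18 − $944.13 → -$453.95
  Nov: +$490.18 − $708.36 → -$672.13
  Dec: +$490.18 → -$181.95
  Jan: +$490.18 − $944.13 → -$635.90
  Feb: +$490.18 − $688.92 → -$834.64
  Mar: +$490.18 → -$344.46
  Apr: +$490.18 − $944.13 → -$798.41
  May: +$490.18 − $708.36 → -$1,016.59
  Jun: +$490.18 → -$526.41
  Jul: +$490.18 − $944.13 → -$980.36
  Aug: +$490.18 → -$490.18
  Sep: +$490.18 → $0.00
Lowest trial balance = -$1,016.59 (May)
Initial deposit = cushion − low point = $980.36 − (-$1,016.59) = $1,996.95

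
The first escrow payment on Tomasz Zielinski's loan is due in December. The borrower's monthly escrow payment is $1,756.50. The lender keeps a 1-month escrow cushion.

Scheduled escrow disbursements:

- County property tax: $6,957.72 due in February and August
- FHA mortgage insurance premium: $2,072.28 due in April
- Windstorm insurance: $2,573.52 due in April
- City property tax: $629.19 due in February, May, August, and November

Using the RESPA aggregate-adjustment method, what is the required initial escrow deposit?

$6,396.81

Cushion = 1 × $1,756.50 = $1,756.50
Trial balance (start $0, +$1,756.50 each month, − disbursements):
  Dec: +$1,756.50 → $1,756.50
  Jan: +$1,756.50 → $3,513.00
  Feb: +$1,756.50 − $7,586.91 → -$2,317.41
  Mar: +$1,756.50 → -$560.91
  Apr: +$1,756.50 − $4,645.80 → -$3,450.21
  May: +$1,756.50 − $629.19 → -$2,322.90
  Jun: +$1,756.50 → -$566.40
  Jul: +$1,756.50 → $1,190.10
  Aug: +$1,756.50 − $7,586.91 → -$4,640.31
  Sep: +$1,756.50 → -$2,883.81
  Oct: +$1,756.50 → -$1,127.31
  Nov: +$1,756.50 − $629.19 → $0.00
Lowest trial balance = -$4,640.31 (Aug)
Initial deposit = cushion − low point = $1,756.50 − (-$4,640.31) = $6,396.81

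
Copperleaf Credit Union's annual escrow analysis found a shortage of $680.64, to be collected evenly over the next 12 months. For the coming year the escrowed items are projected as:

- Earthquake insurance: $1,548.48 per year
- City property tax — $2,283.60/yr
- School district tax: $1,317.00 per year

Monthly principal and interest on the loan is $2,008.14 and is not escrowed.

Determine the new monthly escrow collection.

$485.81

Earthquake insurance — $1,548.48
City property tax — $2,283.60
School district tax — $1,317.00
Total annual escrow = $5,149.08
Per month = $5,149.08 / 12 = $429.09
Shortage spread = $680.64 ÷ 12 = $56.72/mo
Adjusted monthly = $429.09 + $56.72 = $485.81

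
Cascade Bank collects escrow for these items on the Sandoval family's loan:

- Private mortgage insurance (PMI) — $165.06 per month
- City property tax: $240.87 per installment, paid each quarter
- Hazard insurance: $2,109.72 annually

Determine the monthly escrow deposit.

$421.16

Private mortgage insurance (PMI) = $165.06 × 12 = $1,980.72 annually
City property tax = $240.87 × 4 = $963.48 annually
Hazard insurance = $2,109.72 annually
Total per year = $1,980.72 + $963.48 + $2,109.72 = $5,053.92
Base monthly escrow = $5,053.92 / 12 = $421.16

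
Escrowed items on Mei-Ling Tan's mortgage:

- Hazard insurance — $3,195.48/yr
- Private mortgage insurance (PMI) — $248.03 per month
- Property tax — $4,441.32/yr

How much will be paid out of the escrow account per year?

$10,613.16

Hazard insurance — $3,195.48 per year
Private mortgage insurance (PMI) — $248.03 × 12 = $2,976.36 per year
Property tax — $4,441.32 per year
Total annual escrow = $3,195.48 + $2,976.36 + $4,441.32 = $10,613.16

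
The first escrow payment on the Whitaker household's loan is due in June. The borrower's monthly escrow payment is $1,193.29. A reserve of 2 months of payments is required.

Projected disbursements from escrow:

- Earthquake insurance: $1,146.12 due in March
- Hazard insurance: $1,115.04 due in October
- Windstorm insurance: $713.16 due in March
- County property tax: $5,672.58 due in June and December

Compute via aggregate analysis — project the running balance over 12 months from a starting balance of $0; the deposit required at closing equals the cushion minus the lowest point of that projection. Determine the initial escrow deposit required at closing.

Cushion = 2 × $1,193.29 = $2,386.58
Trial balance (start $0, +$1,193.29 each month, − disbursements):
  Jun: +$1,193.29 − $5,672.58 → -$4,479.29
  Jul: +$1,193.29 → -$3,286.00
  Aug: +$1,193.29 → -$2,092.71
  Sep: +$1,193.29 → -$899.42
  Oct: +$1,193.29 − $1,115.04 → -$821.17
  Nov: +$1,193.29 → $372.12
  Dec: +$1,193.29 − $5,672.58 → -$4,107.17
  Jan: +$1,193.29 → -$2,913.88
  Feb: +$1,193.29 → -$1,720.59
  Mar: +$1,193.29 − $1,859.28 → -$2,386.58
  Apr: +$1,193.29 → -$1,193.29
  May: +$1,193.29 → $0.00
Lowest trial balance = -$4,479.29 (Jun)
Initial deposit = cushion − low point = $2,386.58 − (-$4,479.29) = $6,865.87

$6,865.87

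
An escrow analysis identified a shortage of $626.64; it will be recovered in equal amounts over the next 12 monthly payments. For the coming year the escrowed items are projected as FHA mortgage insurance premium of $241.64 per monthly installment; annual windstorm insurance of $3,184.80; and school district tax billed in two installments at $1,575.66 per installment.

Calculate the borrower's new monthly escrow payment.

FHA mortgage insurance premium = $241.64 × 12 = $2,899.68/yr
Windstorm insurance = $3,184.80/yr
School district tax = $1,575.66 × 2 = $3,151.32/yr
Annual escrow total = $9,235.80
Per month = $9,235.80 ÷ 12 = $769.65
Shortage per month = $626.64 / 12 = $52.22
New monthly escrow = $769.65 + $52.22 = $821.87

$821.87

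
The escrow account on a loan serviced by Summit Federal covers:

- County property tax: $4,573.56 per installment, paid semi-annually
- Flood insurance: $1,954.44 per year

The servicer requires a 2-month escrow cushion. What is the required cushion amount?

$1,850.26

County property tax: $4,573.56 × 2 = $9,147.12/yr
Flood insurance: $1,954.44/yr
Combined annual = $11,101.56
Per month = $11,101.56 / 12 = $925.13
Cushion = 2 × $925.13 = $1,850.26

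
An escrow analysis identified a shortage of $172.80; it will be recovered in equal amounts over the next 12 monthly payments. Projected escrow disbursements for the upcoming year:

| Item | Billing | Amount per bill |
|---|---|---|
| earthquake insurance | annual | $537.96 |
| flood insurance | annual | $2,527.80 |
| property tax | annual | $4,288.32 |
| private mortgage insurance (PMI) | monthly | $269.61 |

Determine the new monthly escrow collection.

Earthquake insurance: $537.96
Flood insurance: $2,527.80
Property tax: $4,288.32
Private mortgage insurance (PMI): $269.61 × 12 = $3,235.32
Yearly total = $537.96 + $2,527.80 + $4,288.32 + $3,235.32 = $10,589.40
Monthly escrow = $10,589.40 / 12 = $882.45
Shortage per month = $172.80 / 12 = $14.40
New monthly escrow = $882.45 + $14.40 = $896.85

$896.85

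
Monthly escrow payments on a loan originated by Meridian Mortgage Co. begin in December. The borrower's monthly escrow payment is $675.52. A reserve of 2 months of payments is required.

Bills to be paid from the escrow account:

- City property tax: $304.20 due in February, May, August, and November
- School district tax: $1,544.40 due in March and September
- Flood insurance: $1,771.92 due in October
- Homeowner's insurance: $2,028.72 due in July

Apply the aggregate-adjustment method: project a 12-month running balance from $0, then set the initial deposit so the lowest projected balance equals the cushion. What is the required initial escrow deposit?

Cushion = 2 × $675.52 = $1,351.04
Trial balance (start $0, +$675.52 each month, − disbursements):
  Dec: +$675.52 → $675.52
  Jan: +$675.52 → $1,351.04
  Feb: +$675.52 − $304.20 → $1,722.36
  Mar: +$675.52 − $1,544.40 → $853.48
  Apr: +$675.52 → $1,529.00
  May: +$675.52 − $304.20 → $1,900.32
  Jun: +$675.52 → $2,575.84
  Jul: +$675.52 − $2,028.72 → $1,222.64
  Aug: +$675.52 − $304.20 → $1,593.96
  Sep: +$675.52 − $1,544.40 → $725.08
  Oct: +$675.52 − $1,771.92 → -$371.32
  Nov: +$675.52 − $304.20 → $0.00
Lowest trial balance = -$371.32 (Oct)
Initial deposit = cushion − low point = $1,351.04 − (-$371.32) = $1,722.36

$1,722.36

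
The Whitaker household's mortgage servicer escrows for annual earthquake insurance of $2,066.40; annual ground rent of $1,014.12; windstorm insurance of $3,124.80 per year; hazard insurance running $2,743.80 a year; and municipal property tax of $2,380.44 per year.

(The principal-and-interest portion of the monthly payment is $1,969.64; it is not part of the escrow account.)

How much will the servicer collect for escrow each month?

Earthquake insurance — $2,066.40
Ground rent — $1,014.12
Windstorm insurance — $3,124.80
Hazard insurance — $2,743.80
Municipal property tax — $2,380.44
Total per year = $2,066.40 + $1,014.12 + $3,124.80 + $2,743.80 + $2,380.44 = $11,329.56
Monthly escrow = $11,329.56 ÷ 12 = $944.13

$944.13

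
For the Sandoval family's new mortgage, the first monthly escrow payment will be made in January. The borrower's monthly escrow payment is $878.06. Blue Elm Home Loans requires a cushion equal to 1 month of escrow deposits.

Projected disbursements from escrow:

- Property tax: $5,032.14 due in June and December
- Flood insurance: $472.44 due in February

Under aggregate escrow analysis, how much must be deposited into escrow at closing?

$1,114.28

Cushion = 1 × $878.06 = $878.06
Trial balance (start $0, +$878.06 each month, − disbursements):
  Jan: +$878.06 → $878.06
  Feb: +$878.06 − $472.44 → $1,283.68
  Mar: +$878.06 → $2,161.74
  Apr: +$878.06 → $3,039.80
  May: +$878.06 → $3,917.86
  Jun: +$878.06 − $5,032.14 → -$236.22
  Jul: +$878.06 → $641.84
  Aug: +$878.06 → $1,519.90
  Sep: +$878.06 → $2,397.96
  Oct: +$878.06 → $3,276.02
  Nov: +$878.06 → $4,154.08
  Dec: +$878.06 − $5,032.14 → $0.00
Lowest trial balance = -$236.22 (Jun)
Initial deposit = cushion − low point = $878.06 − (-$236.22) = $1,114.28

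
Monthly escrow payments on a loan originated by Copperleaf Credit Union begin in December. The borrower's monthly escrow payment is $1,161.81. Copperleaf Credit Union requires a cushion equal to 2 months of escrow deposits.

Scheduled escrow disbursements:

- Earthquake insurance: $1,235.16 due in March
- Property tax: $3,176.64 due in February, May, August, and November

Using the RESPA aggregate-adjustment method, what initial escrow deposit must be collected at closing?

$2,941.20

Cushion = 2 × $1,161.81 = $2,323.62
Trial balance (start $0, +$1,161.81 each month, − disbursements):
  Dec: +$1,161.81 → $1,161.81
  Jan: +$1,161.81 → $2,323.62
  Feb: +$1,161.81 − $3,176.64 → $308.79
  Mar: +$1,161.81 − $1,235.16 → $235.44
  Apr: +$1,161.81 → $1,397.25
  May: +$1,161.81 − $3,176.64 → -$617.58
  Jun: +$1,161.81 → $544.23
  Jul: +$1,161.81 → $1,706.04
  Aug: +$1,161.81 − $3,176.64 → -$308.79
  Sep: +$1,161.81 → $853.02
  Oct: +$1,161.81 → $2,014.83
  Nov: +$1,161.81 − $3,176.64 → $0.00
Lowest trial balance = -$617.58 (May)
Initial deposit = cushion − low point = $2,323.62 − (-$617.58) = $2,941.20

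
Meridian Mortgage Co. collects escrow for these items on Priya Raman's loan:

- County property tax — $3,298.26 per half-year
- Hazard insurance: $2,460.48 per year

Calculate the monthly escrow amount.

$754.75

County property tax: $3,298.26 × 2 = $6,596.52 annually
Hazard insurance: $2,460.48 annually
Yearly total = $6,596.52 + $2,460.48 = $9,057.00
Monthly escrow = $9,057.00 / 12 = $754.75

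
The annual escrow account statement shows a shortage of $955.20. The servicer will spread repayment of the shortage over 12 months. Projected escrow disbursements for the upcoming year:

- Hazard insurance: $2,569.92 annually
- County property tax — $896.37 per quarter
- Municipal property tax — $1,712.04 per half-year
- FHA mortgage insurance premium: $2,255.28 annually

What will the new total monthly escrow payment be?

Hazard insurance: $2,569.92 annually
County property tax: $896.37 × 4 = $3,585.48 annually
Municipal property tax: $1,712.04 × 2 = $3,424.08 annually
FHA mortgage insurance premium: $2,255.28 annually
Annual escrow total = $2,569.92 + $3,585.48 + $3,424.08 + $2,255.28 = $11,834.76
Per month = $11,834.76 ÷ 12 = $986.23
Shortage spread = $955.20 ÷ 12 = $79.60/mo
Adjusted monthly = $986.23 + $79.60 = $1,065.83

$1,065.83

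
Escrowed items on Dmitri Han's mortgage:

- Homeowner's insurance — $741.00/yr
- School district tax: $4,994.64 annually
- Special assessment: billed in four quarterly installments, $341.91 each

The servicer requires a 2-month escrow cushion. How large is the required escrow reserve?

Homeowner's insurance: $741.00 annually
School district tax: $4,994.64 annually
Special assessment: $341.91 × 4 = $1,367.64 annually
Combined annual = $741.00 + $4,994.64 + $1,367.64 = $7,103.28
Per month = $7,103.28 ÷ 12 = $591.94
Cushion = 2 × $591.94 = $1,183.88

$1,183.88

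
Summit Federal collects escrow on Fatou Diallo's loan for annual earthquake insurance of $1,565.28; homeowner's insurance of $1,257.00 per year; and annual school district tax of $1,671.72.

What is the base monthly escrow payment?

$374.50

Earthquake insurance — $1,565.28
Homeowner's insurance — $1,257.00
School district tax — $1,671.72
Annual escrow total = $1,565.28 + $1,257.00 + $1,671.72 = $4,494.00
Monthly = $4,494.00 / 12 = $374.50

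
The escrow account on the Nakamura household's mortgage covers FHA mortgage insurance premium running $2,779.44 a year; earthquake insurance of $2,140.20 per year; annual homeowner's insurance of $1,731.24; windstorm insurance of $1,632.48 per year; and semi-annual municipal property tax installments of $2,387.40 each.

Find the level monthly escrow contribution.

FHA mortgage insurance premium = $2,779.44
Earthquake insurance = $2,140.20
Homeowner's insurance = $1,731.24
Windstorm insurance = $1,632.48
Municipal property tax = $2,387.40 × 2 = $4,774.80
Total per year = $13,058.16
Per month = $13,058.16 / 12 = $1,088.18

$1,088.18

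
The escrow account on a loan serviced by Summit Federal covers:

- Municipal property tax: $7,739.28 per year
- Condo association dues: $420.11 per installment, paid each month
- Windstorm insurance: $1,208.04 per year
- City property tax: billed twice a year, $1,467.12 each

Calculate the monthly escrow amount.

$1,410.24

Municipal property tax = $7,739.28/yr
Condo association dues = $420.11 × 12 = $5,041.32/yr
Windstorm insurance = $1,208.04/yr
City property tax = $1,467.12 × 2 = $2,934.24/yr
Total annual escrow = $7,739.28 + $5,041.32 + $1,208.04 + $2,934.24 = $16,922.88
Per month = $16,922.88 / 12 = $1,410.24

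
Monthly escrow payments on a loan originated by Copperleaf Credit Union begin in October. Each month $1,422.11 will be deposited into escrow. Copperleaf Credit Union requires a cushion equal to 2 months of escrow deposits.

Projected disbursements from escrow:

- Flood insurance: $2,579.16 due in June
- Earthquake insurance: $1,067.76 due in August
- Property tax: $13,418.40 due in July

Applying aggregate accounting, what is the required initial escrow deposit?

Cushion = 2 × $1,422.11 = $2,844.22
Trial balance (start $0, +$1,422.11 each month, − disbursements):
  Oct: +$1,422.11 → $1,422.11
  Nov: +$1,422.11 → $2,844.22
  Dec: +$1,422.11 → $4,266.33
  Jan: +$1,422.11 → $5,688.44
  Feb: +$1,422.11 → $7,110.55
  Mar: +$1,422.11 → $8,532.66
  Apr: +$1,422.11 → $9,954.77
  May: +$1,422.11 → $11,376.88
  Jun: +$1,422.11 − $2,579.16 → $10,219.83
  Jul: +$1,422.11 − $13,418.40 → -$1,776.46
  Aug: +$1,422.11 − $1,067.76 → -$1,422.11
  Sep: +$1,422.11 → $0.00
Lowest trial balance = -$1,776.46 (Jul)
Initial deposit = cushion − low point = $2,844.22 − (-$1,776.46) = $4,620.68

$4,620.68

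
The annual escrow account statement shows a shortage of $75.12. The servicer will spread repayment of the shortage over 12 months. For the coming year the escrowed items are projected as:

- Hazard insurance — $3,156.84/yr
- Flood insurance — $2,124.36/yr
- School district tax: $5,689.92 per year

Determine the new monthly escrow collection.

Hazard insurance — $3,156.84/yr
Flood insurance — $2,124.36/yr
School district tax — $5,689.92/yr
Total annual escrow = $10,971.12
Base monthly escrow = $10,971.12 ÷ 12 = $914.26
Monthly shortage recovery: $75.12 ÷ 12 = $6.26
Adjusted monthly = $914.26 + $6.26 = $920.52

$920.52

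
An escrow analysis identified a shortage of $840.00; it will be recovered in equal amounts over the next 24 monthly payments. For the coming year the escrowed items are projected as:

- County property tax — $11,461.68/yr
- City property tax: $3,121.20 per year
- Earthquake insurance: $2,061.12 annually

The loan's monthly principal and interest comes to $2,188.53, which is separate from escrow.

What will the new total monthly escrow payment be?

County property tax = $11,461.68/yr
City property tax = $3,121.20/yr
Earthquake insurance = $2,061.12/yr
Total per year = $11,461.68 + $3,121.20 + $2,061.12 = $16,644.00
Base monthly escrow = $16,644.00 ÷ 12 = $1,387.00
Shortage spread = $840.00 / 24 = $35.00/mo
New monthly escrow = $1,387.00 + $35.00 = $1,422.00

$1,422.00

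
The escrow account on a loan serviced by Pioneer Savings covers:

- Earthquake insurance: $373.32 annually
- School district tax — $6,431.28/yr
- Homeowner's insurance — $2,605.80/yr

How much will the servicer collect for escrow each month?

Earthquake insurance — $373.32/yr
School district tax — $6,431.28/yr
Homeowner's insurance — $2,605.80/yr
Combined annual = $373.32 + $6,431.28 + $2,605.80 = $9,410.40
Per month = $9,410.40 / 12 = $784.20

$784.20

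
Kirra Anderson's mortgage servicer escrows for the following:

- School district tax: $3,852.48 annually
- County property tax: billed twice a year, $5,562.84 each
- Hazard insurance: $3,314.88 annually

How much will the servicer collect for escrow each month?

$1,524.42

School district tax — $3,852.48 annually
County property tax — $5,562.84 × 2 = $11,125.68 annually
Hazard insurance — $3,314.88 annually
Annual escrow total = $3,852.48 + $11,125.68 + $3,314.88 = $18,293.04
Base monthly escrow = $18,293.04 ÷ 12 = $1,524.42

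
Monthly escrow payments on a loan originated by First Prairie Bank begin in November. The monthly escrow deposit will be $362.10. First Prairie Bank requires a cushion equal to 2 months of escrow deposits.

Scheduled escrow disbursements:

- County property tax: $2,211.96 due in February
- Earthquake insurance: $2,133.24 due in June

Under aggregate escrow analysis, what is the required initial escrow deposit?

Cushion = 2 × $362.10 = $724.20
Trial balance (start $0, +$362.10 each month, − disbursements):
  Nov: +$362.10 → $362.10
  Dec: +$362.10 → $724.20
  Jan: +$362.10 → $1,086.30
  Feb: +$362.10 − $2,211.96 → -$763.56
  Mar: +$362.10 → -$401.46
  Apr: +$362.10 → -$39.36
  May: +$362.10 → $322.74
  Jun: +$362.10 − $2,133.24 → -$1,448.40
  Jul: +$362.10 → -$1,086.30
  Aug: +$362.10 → -$724.20
  Sep: +$362.10 → -$362.10
  Oct: +$362.10 → $0.00
Lowest trial balance = -$1,448.40 (Jun)
Initial deposit = cushion − low point = $724.20 − (-$1,448.40) = $2,172.60

$2,172.60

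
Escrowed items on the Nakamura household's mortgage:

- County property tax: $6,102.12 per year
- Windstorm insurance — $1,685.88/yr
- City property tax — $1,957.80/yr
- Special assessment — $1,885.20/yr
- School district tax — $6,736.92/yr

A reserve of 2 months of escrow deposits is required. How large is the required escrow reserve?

County property tax = $6,102.12 per year
Windstorm insurance = $1,685.88 per year
City property tax = $1,957.80 per year
Special assessment = $1,885.20 per year
School district tax = $6,736.92 per year
Annual escrow total = $18,367.92
Monthly = $18,367.92 ÷ 12 = $1,530.66
Cushion = 2 × $1,530.66 = $3,061.32

$3,061.32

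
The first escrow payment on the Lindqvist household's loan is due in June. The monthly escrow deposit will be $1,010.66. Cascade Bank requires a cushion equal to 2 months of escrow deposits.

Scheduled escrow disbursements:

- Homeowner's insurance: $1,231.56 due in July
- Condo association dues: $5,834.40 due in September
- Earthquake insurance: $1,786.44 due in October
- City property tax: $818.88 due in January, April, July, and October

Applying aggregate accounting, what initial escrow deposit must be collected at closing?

$7,458.18

Cushion = 2 × $1,010.66 = $2,021.32
Trial balance (start $0, +$1,010.66 each month, − disbursements):
  Jun: +$1,010.66 → $1,010.66
  Jul: +$1,010.66 − $2,050.44 → -$29.12
  Aug: +$1,010.66 → $981.54
  Sep: +$1,010.66 − $5,834.40 → -$3,842.20
  Oct: +$1,010.66 − $2,605.32 → -$5,436.86
  Nov: +$1,010.66 → -$4,426.20
  Dec: +$1,010.66 → -$3,415.54
  Jan: +$1,010.66 − $818.88 → -$3,223.76
  Feb: +$1,010.66 → -$2,213.10
  Mar: +$1,010.66 → -$1,202.44
  Apr: +$1,010.66 − $818.88 → -$1,010.66
  May: +$1,010.66 → $0.00
Lowest trial balance = -$5,436.86 (Oct)
Initial deposit = cushion − low point = $2,021.32 − (-$5,436.86) = $7,458.18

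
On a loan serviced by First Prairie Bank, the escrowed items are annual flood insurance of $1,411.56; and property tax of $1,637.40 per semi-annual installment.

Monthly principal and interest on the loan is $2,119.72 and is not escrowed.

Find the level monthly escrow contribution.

$390.53

Flood insurance: $1,411.56 per year
Property tax: $1,637.40 × 2 = $3,274.80 per year
Annual escrow total = $1,411.56 + $3,274.80 = $4,686.36
Per month = $4,686.36 ÷ 12 = $390.53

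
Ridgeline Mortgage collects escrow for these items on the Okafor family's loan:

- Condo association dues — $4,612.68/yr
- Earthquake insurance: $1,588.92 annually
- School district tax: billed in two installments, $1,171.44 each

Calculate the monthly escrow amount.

Condo association dues = $4,612.68/yr
Earthquake insurance = $1,588.92/yr
School district tax = $1,171.44 × 2 = $2,342.88/yr
Total annual escrow = $8,544.48
Monthly = $8,544.48 ÷ 12 = $712.04

$712.04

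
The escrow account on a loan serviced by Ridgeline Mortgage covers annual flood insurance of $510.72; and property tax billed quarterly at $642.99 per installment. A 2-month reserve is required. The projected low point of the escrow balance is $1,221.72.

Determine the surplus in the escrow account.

$707.94

Flood insurance: $510.72
Property tax: $642.99 × 4 = $2,571.96
Total per year = $510.72 + $2,571.96 = $3,082.68
Monthly = $3,082.68 / 12 = $256.89
Required cushion = 2 × $256.89 = $513.78
Surplus = $1,221.72 − $513.78 = $707.94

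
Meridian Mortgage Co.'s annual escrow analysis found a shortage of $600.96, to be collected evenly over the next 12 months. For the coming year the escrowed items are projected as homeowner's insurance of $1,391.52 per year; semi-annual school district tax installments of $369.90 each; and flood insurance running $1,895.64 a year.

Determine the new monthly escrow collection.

Homeowner's insurance = $1,391.52 annually
School district tax = $369.90 × 2 = $739.80 annually
Flood insurance = $1,895.64 annually
Total per year = $4,026.96
Base monthly escrow = $4,026.96 / 12 = $335.58
Shortage spread = $600.96 ÷ 12 = $50.08/mo
Adjusted monthly = $335.58 + $50.08 = $385.66

$385.66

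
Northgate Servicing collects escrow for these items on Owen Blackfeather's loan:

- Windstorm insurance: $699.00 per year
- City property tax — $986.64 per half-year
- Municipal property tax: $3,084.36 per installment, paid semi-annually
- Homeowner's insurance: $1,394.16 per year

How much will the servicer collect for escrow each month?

$852.93

Windstorm insurance = $699.00 per year
City property tax = $986.64 × 2 = $1,973.28 per year
Municipal property tax = $3,084.36 × 2 = $6,168.72 per year
Homeowner's insurance = $1,394.16 per year
Annual escrow total = $699.00 + $1,973.28 + $6,168.72 + $1,394.16 = $10,235.16
Per month = $10,235.16 ÷ 12 = $852.93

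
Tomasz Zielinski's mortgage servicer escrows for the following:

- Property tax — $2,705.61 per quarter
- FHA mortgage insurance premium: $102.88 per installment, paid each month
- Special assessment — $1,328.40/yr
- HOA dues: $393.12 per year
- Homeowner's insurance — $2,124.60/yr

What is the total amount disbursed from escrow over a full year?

Property tax: $2,705.61 × 4 = $10,822.44 per year
FHA mortgage insurance premium: $102.88 × 12 = $1,234.56 per year
Special assessment: $1,328.40 per year
HOA dues: $393.12 per year
Homeowner's insurance: $2,124.60 per year
Combined annual = $10,822.44 + $1,234.56 + $1,328.40 + $393.12 + $2,124.60 = $15,903.12

$15,903.12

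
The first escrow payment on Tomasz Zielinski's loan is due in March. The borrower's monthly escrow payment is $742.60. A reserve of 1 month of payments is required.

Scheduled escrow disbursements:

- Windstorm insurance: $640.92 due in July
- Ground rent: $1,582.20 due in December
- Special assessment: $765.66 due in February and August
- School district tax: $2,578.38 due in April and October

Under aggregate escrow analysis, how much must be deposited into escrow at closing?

$1,835.78

Cushion = 1 × $742.60 = $742.60
Trial balance (start $0, +$742.60 each month, − disbursements):
  Mar: +$742.60 → $742.60
  Apr: +$742.60 − $2,578.38 → -$1,093.18
  May: +$742.60 → -$350.58
  Jun: +$742.60 → $392.02
  Jul: +$742.60 − $640.92 → $493.70
  Aug: +$742.60 − $765.66 → $470.64
  Sep: +$742.60 → $1,213.24
  Oct: +$742.60 − $2,578.38 → -$622.54
  Nov: +$742.60 → $120.06
  Dec: +$742.60 − $1,582.20 → -$719.54
  Jan: +$742.60 → $23.06
  Feb: +$742.60 − $765.66 → $0.00
Lowest trial balance = -$1,093.18 (Apr)
Initial deposit = cushion − low point = $742.60 − (-$1,093.18) = $1,835.78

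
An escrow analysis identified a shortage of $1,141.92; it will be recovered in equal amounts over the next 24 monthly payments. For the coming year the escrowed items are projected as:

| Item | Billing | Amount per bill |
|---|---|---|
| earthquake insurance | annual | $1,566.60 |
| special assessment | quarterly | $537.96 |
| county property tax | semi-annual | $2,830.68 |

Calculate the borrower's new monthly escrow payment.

$829.23

Earthquake insurance — $1,566.60 annually
Special assessment — $537.96 × 4 = $2,151.84 annually
County property tax — $2,830.68 × 2 = $5,661.36 annually
Total annual escrow = $1,566.60 + $2,151.84 + $5,661.36 = $9,379.80
Monthly escrow = $9,379.80 / 12 = $781.65
Shortage per month = $1,141.92 ÷ 24 = $47.58
Adjusted monthly = $781.65 + $47.58 = $829.23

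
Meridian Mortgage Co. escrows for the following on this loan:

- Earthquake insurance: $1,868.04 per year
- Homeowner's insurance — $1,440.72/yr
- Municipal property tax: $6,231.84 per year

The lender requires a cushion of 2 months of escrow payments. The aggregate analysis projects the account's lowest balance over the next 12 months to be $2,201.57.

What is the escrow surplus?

$611.47

Earthquake insurance: $1,868.04 annually
Homeowner's insurance: $1,440.72 annually
Municipal property tax: $6,231.84 annually
Yearly total = $1,868.04 + $1,440.72 + $6,231.84 = $9,540.60
Monthly = $9,540.60 ÷ 12 = $795.05
Required cushion = 2 × $795.05 = $1,590.10
Excess over cushion: $2,201.57 − $1,590.10 = $611.47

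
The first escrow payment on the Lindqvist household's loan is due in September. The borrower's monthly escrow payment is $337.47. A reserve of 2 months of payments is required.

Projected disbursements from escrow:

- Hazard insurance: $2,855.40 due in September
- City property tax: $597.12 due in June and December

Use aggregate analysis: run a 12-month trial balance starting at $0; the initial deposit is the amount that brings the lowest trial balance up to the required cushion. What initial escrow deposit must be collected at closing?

Cushion = 2 × $337.47 = $674.94
Trial balance (start $0, +$337.47 each month, − disbursements):
  Sep: +$337.47 − $2,855.40 → -$2,517.93
  Oct: +$337.47 → -$2,180.46
  Nov: +$337.47 → -$1,842.99
  Dec: +$337.47 − $597.12 → -$2,102.64
  Jan: +$337.47 → -$1,765.17
  Feb: +$337.47 → -$1,427.70
  Mar: +$337.47 → -$1,090.23
  Apr: +$337.47 → -$752.76
  May: +$337.47 → -$415.29
  Jun: +$337.47 − $597.12 → -$674.94
  Jul: +$337.47 → -$337.47
  Aug: +$337.47 → $0.00
Lowest trial balance = -$2,517.93 (Sep)
Initial deposit = cushion − low point = $674.94 − (-$2,517.93) = $3,192.87

$3,192.87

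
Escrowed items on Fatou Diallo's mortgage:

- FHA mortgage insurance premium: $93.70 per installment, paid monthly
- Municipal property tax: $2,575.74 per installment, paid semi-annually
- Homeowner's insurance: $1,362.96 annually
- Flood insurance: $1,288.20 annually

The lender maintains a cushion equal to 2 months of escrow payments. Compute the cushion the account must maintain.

$1,487.84

FHA mortgage insurance premium — $93.70 × 12 = $1,124.40 annually
Municipal property tax — $2,575.74 × 2 = $5,151.48 annually
Homeowner's insurance — $1,362.96 annually
Flood insurance — $1,288.20 annually
Total annual escrow = $8,927.04
Monthly escrow = $8,927.04 / 12 = $743.92
Required cushion = 2 × $743.92 = $1,487.84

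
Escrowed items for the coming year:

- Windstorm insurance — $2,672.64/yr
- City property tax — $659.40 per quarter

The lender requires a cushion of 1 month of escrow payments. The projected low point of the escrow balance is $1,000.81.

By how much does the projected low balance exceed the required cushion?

Windstorm insurance — $2,672.64 per year
City property tax — $659.40 × 4 = $2,637.60 per year
Combined annual = $2,672.64 + $2,637.60 = $5,310.24
Per month = $5,310.24 / 12 = $442.52
Required cushion = 1 × $442.52 = $442.52
Excess over cushion: $1,000.81 − $442.52 = $558.29

$558.29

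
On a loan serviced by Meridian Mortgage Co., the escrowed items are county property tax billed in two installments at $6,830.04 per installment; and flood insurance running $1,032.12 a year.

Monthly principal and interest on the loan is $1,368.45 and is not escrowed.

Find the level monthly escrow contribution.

County property tax — $6,830.04 × 2 = $13,660.08 per year
Flood insurance — $1,032.12 per year
Total per year = $13,660.08 + $1,032.12 = $14,692.20
Monthly = $14,692.20 ÷ 12 = $1,224.35

$1,224.35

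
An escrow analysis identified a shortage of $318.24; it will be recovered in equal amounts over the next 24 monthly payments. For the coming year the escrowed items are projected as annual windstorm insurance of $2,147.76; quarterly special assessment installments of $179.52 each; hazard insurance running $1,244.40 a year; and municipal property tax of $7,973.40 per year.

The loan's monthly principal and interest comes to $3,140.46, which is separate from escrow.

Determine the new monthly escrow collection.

$1,020.23

Windstorm insurance — $2,147.76 per year
Special assessment — $179.52 × 4 = $718.08 per year
Hazard insurance — $1,244.40 per year
Municipal property tax — $7,973.40 per year
Yearly total = $2,147.76 + $718.08 + $1,244.40 + $7,973.40 = $12,083.64
Monthly = $12,083.64 ÷ 12 = $1,006.97
Shortage per month = $318.24 ÷ 24 = $13.26
Adjusted monthly = $1,006.97 + $13.26 = $1,020.23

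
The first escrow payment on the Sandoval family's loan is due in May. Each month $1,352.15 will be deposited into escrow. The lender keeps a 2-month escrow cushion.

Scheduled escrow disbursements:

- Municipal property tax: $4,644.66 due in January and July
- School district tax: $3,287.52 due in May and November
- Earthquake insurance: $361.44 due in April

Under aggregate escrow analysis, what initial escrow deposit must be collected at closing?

Cushion = 2 × $1,352.15 = $2,704.30
Trial balance (start $0, +$1,352.15 each month, − disbursements):
  May: +$1,352.15 − $3,287.52 → -$1,935.37
  Jun: +$1,352.15 → -$583.22
  Jul: +$1,352.15 − $4,644.66 → -$3,875.73
  Aug: +$1,352.15 → -$2,523.58
  Sep: +$1,352.15 → -$1,171.43
  Oct: +$1,352.15 → $180.72
  Nov: +$1,352.15 − $3,287.52 → -$1,754.65
  Dec: +$1,352.15 → -$402.50
  Jan: +$1,352.15 − $4,644.66 → -$3,695.01
  Feb: +$1,352.15 → -$2,342.86
  Mar: +$1,352.15 → -$990.71
  Apr: +$1,352.15 − $361.44 → $0.00
Lowest trial balance = -$3,875.73 (Jul)
Initial deposit = cushion − low point = $2,704.30 − (-$3,875.73) = $6,580.03

$6,580.03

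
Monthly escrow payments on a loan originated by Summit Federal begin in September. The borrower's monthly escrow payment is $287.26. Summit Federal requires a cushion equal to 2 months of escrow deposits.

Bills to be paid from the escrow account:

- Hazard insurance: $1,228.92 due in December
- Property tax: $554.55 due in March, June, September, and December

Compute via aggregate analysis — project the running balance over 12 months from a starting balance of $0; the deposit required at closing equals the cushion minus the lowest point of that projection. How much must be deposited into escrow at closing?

Cushion = 2 × $287.26 = $574.52
Trial balance (start $0, +$287.26 each month, − disbursements):
  Sep: +$287.26 − $554.55 → -$267.29
  Oct: +$287.26 → $19.97
  Nov: +$287.26 → $307.23
  Dec: +$287.26 − $1,783.47 → -$1,188.98
  Jan: +$287.26 → -$901.72
  Feb: +$287.26 → -$614.46
  Mar: +$287.26 − $554.55 → -$881.75
  Apr: +$287.26 → -$594.49
  May: +$287.26 → -$307.23
  Jun: +$287.26 − $554.55 → -$574.52
  Jul: +$287.26 → -$287.26
  Aug: +$287.26 → $0.00
Lowest trial balance = -$1,188.98 (Dec)
Initial deposit = cushion − low point = $574.52 − (-$1,188.98) = $1,763.50

$1,763.50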